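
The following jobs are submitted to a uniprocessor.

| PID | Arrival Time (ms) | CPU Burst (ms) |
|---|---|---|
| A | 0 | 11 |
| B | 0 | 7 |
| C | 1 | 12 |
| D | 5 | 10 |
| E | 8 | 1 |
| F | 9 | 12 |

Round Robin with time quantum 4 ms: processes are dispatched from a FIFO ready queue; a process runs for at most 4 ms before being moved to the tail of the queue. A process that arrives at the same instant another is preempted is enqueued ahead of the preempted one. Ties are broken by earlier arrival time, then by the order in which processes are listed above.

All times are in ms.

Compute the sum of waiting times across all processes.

153

Gantt: | A 0-4 | B 4-8 | C 8-12 | A 12-16 | D 16-20 | E 20-21 | B 21-24 | F 24-28 | C 28-32 | A 32-35 | D 35-39 | F 39-43 | C 43-47 | D 47-49 | F 49-53 |
Completion: A=35  B=24  C=47  D=49  E=21  F=53
Turnaround (C−A): A=35  B=24  C=46  D=44  E=13  F=44
Waiting = turnaround − burst: A=24, B=17, C=34, D=34, E=12, F=32
Total waiting = 24 + 17 + 34 + 34 + 12 + 32 = 153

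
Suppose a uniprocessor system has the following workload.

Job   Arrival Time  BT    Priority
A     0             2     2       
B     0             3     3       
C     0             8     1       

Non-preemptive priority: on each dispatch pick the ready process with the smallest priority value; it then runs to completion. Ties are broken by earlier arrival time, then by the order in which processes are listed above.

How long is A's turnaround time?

10

Timeline: | C 0-8 | A 8-10 | B 10-13 |
Completion: A=10  B=13  C=8
Turnaround(A) = completion − arrival = 10 − 0 = 10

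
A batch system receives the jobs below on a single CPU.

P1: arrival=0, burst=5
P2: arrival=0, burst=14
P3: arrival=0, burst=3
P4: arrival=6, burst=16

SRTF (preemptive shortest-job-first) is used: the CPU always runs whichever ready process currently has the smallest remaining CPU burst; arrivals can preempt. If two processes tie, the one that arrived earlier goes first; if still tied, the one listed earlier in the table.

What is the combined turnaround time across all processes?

65

Timeline: | P3 0-3 | P1 3-8 | P2 8-22 | P4 22-38 |
Completion: P1=8  P2=22  P3=3  P4=38
Turnaround = completion − arrival: P1=8, P2=22, P3=3, P4=32
Total turnaround = 8 + 22 + 3 + 32 = 65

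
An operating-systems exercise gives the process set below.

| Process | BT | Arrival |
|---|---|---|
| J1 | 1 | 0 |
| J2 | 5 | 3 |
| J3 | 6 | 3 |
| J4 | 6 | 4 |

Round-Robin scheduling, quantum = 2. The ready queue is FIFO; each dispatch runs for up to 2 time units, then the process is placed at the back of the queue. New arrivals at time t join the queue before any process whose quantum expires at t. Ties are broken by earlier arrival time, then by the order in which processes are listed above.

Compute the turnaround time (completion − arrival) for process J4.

Schedule: | J1 0-1 | idle 1-3 | J2 3-5 | J3 5-7 | J4 7-9 | J2 9-11 | J3 11-13 | J4 13-15 | J2 15-16 | J3 16-18 | J4 18-20 |
Completion: J1=1  J2=16  J3=18  J4=20
Turnaround (C−A): J1=1  J2=13  J3=15  J4=16
Turnaround(J4) = completion − arrival = 20 − 4 = 16

16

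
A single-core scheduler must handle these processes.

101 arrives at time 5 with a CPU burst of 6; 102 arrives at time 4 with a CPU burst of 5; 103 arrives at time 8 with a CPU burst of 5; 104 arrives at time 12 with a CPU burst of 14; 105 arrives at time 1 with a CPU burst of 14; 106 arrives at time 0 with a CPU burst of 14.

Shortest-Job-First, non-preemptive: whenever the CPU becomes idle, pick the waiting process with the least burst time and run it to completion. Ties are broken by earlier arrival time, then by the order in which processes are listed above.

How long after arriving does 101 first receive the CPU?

19

Gantt: | 106 0-14 | 102 14-19 | 103 19-24 | 101 24-30 | 105 30-44 | 104 44-58 |
Completion: 101=30  102=19  103=24  104=58  105=44  106=14
Turnaround (C−A): 101=25  102=15  103=16  104=46  105=43  106=14
Response(101) = first start − arrival = 24 − 5 = 19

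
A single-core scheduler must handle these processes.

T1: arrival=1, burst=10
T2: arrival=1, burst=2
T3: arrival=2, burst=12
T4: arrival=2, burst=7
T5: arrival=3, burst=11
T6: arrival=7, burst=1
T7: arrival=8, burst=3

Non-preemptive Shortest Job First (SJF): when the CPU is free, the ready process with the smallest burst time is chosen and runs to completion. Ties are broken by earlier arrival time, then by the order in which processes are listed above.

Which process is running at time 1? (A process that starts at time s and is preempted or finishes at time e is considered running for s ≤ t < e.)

Schedule: | idle 0-1 | T2 1-3 | T4 3-10 | T6 10-11 | T7 11-14 | T1 14-24 | T5 24-35 | T3 35-47 |
Completion: T1=24  T2=3  T3=47  T4=10  T5=35  T6=11  T7=14
Turnaround (C−A): T1=23  T2=2  T3=45  T4=8  T5=32  T6=4  T7=6

T2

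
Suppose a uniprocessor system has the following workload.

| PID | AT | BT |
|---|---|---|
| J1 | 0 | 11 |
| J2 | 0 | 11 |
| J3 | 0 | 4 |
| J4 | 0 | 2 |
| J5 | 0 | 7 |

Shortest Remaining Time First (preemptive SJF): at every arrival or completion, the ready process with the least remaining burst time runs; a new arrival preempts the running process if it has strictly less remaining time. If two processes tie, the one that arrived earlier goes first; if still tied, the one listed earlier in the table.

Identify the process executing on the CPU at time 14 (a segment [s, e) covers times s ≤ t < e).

J1

Gantt: | J4 0-2 | J3 2-6 | J5 6-13 | J1 13-24 | J2 24-35 |
Completion: J1=24  J2=35  J3=6  J4=2  J5=13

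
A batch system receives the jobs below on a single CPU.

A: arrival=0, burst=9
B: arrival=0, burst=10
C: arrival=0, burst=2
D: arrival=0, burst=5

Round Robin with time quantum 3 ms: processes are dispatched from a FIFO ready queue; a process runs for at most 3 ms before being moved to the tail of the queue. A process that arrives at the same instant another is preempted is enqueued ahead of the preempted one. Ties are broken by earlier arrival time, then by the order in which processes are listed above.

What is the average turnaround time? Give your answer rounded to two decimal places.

Timeline: | A 0-3 | B 3-6 | C 6-8 | D 8-11 | A 11-14 | B 14-17 | D 17-19 | A 19-22 | B 22-26 |
Completion: A=22  B=26  C=8  D=19
Turnaround times: A=22, B=26, C=8, D=19
Average turnaround = (22+26+8+19) / 4 = 75/4 = 18.75

18.75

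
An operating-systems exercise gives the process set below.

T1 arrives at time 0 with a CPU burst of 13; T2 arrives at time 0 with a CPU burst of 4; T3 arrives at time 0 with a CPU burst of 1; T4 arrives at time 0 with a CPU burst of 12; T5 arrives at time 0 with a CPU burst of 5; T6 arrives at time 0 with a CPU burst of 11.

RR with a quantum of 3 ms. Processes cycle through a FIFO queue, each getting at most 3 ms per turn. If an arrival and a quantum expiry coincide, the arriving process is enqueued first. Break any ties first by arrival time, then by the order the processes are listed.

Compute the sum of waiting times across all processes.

140

Timeline: | T1 0-3 | T2 3-6 | T3 6-7 | T4 7-10 | T5 10-13 | T6 13-16 | T1 16-19 | T2 19-20 | T4 20-23 | T5 23-25 | T6 25-28 | T1 28-31 | T4 31-34 | T6 34-37 | T1 37-40 | T4 40-43 | T6 43-45 | T1 45-46 |
Completion: T1=46  T2=20  T3=7  T4=43  T5=25  T6=45
Waiting = turnaround − burst: T1=33, T2=16, T3=6, T4=31, T5=20, T6=34
Total waiting = 33 + 16 + 6 + 31 + 20 + 34 = 140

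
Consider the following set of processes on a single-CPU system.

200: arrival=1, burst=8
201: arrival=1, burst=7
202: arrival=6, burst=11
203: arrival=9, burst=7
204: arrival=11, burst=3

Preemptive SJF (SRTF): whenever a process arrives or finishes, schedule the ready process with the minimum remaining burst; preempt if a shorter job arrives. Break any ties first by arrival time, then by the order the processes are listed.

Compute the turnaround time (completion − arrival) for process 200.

Gantt: | idle 0-1 | 201 1-8 | 200 8-11 | 204 11-14 | 200 14-19 | 203 19-26 | 202 26-37 |
Completion: 200=19  201=8  202=37  203=26  204=14
Turnaround(200) = completion − arrival = 19 − 1 = 18

18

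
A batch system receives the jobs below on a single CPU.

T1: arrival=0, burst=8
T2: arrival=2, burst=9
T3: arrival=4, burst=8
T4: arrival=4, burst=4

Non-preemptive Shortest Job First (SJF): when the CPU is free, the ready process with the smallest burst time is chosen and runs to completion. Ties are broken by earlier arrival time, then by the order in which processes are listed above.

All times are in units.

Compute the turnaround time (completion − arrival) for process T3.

16

Timeline: | T1 0-8 | T4 8-12 | T3 12-20 | T2 20-29 |
Completion: T1=8  T2=29  T3=20  T4=12
Turnaround(T3) = completion − arrival = 20 − 4 = 16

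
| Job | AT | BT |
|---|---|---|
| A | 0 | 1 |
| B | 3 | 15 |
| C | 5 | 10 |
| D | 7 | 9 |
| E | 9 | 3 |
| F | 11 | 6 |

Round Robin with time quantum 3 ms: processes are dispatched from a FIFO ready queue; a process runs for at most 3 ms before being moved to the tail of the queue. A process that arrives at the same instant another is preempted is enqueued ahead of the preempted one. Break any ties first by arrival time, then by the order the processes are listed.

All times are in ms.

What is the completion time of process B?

46

Schedule: | A 0-1 | idle 1-3 | B 3-6 | C 6-9 | B 9-12 | D 12-15 | E 15-18 | C 18-21 | F 21-24 | B 24-27 | D 27-30 | C 30-33 | F 33-36 | B 36-39 | D 39-42 | C 42-43 | B 43-46 |
Completion: A=1  B=46  C=43  D=42  E=18  F=36
Turnaround (C−A): A=1  B=43  C=38  D=35  E=9  F=25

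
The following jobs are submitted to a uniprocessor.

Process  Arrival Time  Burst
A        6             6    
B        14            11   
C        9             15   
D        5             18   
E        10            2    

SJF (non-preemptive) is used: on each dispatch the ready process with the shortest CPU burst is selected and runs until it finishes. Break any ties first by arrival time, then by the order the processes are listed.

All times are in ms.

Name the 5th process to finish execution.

C

Schedule: | idle 0-5 | D 5-23 | E 23-25 | A 25-31 | B 31-42 | C 42-57 |
Completion: A=31  B=42  C=57  D=23  E=25
Turnaround (C−A): A=25  B=28  C=48  D=18  E=15
Finish order: D → E → A → B → C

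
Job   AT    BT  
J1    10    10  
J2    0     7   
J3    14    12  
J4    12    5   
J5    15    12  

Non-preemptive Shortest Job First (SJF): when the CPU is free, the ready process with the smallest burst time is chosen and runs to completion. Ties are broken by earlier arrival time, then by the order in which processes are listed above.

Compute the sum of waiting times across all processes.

Timeline: | J2 0-7 | idle 7-10 | J1 10-20 | J4 20-25 | J3 25-37 | J5 37-49 |
Completion: J1=20  J2=7  J3=37  J4=25  J5=49
Turnaround (C−A): J1=10  J2=7  J3=23  J4=13  J5=34
Waiting = turnaround − burst: J1=0, J2=0, J3=11, J4=8, J5=22
Total waiting = 0 + 0 + 11 + 8 + 22 = 41

41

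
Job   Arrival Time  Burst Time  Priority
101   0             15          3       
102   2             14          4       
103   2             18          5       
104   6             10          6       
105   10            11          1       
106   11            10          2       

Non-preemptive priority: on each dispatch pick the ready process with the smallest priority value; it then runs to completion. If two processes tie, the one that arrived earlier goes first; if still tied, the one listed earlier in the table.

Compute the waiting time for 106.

15

Timeline: | 101 0-15 | 105 15-26 | 106 26-36 | 102 36-50 | 103 50-68 | 104 68-78 |
Completion: 101=15  102=50  103=68  104=78  105=26  106=36
Waiting(106) = turnaround − burst = 25 − 10 = 15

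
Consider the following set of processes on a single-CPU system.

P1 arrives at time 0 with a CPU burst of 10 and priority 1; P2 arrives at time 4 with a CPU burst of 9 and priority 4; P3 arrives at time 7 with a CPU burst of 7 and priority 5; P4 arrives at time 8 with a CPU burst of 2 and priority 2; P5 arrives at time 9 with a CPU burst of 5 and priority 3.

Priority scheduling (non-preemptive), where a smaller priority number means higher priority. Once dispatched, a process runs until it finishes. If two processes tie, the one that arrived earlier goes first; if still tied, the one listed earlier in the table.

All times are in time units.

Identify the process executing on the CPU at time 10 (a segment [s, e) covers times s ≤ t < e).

P4

Timeline: | P1 0-10 | P4 10-12 | P5 12-17 | P2 17-26 | P3 26-33 |
Completion: P1=10  P2=26  P3=33  P4=12  P5=17
Turnaround (C−A): P1=10  P2=22  P3=26  P4=4  P5=8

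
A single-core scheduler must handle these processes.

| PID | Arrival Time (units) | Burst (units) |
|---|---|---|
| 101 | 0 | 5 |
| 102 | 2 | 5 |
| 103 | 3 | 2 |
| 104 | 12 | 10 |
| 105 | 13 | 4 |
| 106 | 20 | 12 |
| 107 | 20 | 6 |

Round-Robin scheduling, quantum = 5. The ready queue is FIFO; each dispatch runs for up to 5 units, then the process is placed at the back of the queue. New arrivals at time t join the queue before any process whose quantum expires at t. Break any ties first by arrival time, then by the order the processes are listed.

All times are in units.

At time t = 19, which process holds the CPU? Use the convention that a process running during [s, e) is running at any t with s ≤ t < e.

Gantt: | 101 0-5 | 102 5-10 | 103 10-12 | 104 12-17 | 105 17-21 | 104 21-26 | 106 26-31 | 107 31-36 | 106 36-41 | 107 41-42 | 106 42-44 |
Completion: 101=5  102=10  103=12  104=26  105=21  106=44  107=42

105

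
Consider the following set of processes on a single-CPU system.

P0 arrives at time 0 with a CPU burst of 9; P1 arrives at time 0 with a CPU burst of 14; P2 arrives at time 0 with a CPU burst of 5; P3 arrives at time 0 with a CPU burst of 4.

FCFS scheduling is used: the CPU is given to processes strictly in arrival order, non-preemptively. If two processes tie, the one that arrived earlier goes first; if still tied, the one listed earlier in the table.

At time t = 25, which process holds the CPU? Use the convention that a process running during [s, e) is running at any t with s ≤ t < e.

Gantt: | P0 0-9 | P1 9-23 | P2 23-28 | P3 28-32 |
Completion: P0=9  P1=23  P2=28  P3=32
Turnaround (C−A): P0=9  P1=23  P2=28  P3=32

P2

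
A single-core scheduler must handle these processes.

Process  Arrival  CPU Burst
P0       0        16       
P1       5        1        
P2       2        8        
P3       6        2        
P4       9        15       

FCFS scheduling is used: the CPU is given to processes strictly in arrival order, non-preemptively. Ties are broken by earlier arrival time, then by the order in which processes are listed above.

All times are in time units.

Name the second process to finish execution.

Gantt: | P0 0-16 | P2 16-24 | P1 24-25 | P3 25-27 | P4 27-42 |
Completion: P0=16  P1=25  P2=24  P3=27  P4=42
Finish order: P0 → P2 → P1 → P3 → P4

P2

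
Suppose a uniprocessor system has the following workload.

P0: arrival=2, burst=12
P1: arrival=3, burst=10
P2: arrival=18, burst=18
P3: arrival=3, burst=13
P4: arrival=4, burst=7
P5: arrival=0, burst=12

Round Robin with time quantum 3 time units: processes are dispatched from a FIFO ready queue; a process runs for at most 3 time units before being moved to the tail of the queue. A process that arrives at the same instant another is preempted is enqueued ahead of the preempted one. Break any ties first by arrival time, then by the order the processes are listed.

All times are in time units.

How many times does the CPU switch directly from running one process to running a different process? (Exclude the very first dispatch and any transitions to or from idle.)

Timeline: | P5 0-3 | P0 3-6 | P1 6-9 | P3 9-12 | P5 12-15 | P4 15-18 | P0 18-21 | P1 21-24 | P3 24-27 | P5 27-30 | P2 30-33 | P4 33-36 | P0 36-39 | P1 39-42 | P3 42-45 | P5 45-48 | P2 48-51 | P4 51-52 | P0 52-55 | P1 55-56 | P3 56-59 | P2 59-62 | P3 62-63 | P2 63-72 |
Completion: P0=55  P1=56  P2=72  P3=63  P4=52  P5=48
Turnaround (C−A): P0=53  P1=53  P2=54  P3=60  P4=48  P5=48

23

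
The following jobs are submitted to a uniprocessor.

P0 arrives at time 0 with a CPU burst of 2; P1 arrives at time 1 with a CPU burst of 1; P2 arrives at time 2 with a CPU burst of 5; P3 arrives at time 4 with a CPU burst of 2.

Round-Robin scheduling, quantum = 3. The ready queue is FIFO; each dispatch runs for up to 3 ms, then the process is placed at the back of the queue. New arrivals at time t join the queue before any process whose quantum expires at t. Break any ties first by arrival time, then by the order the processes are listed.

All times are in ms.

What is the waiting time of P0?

Gantt: | P0 0-2 | P1 2-3 | P2 3-6 | P3 6-8 | P2 8-10 |
Completion: P0=2  P1=3  P2=10  P3=8
Waiting(P0) = turnaround − burst = 2 − 2 = 0

0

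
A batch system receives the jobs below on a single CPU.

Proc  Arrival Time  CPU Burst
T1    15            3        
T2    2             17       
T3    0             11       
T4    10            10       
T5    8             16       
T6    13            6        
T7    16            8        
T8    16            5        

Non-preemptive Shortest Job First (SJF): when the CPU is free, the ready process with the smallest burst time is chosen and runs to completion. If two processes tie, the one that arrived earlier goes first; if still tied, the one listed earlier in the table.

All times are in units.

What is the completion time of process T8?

29

Gantt: | T3 0-11 | T4 11-21 | T1 21-24 | T8 24-29 | T6 29-35 | T7 35-43 | T5 43-59 | T2 59-76 |
Completion: T1=24  T2=76  T3=11  T4=21  T5=59  T6=35  T7=43  T8=29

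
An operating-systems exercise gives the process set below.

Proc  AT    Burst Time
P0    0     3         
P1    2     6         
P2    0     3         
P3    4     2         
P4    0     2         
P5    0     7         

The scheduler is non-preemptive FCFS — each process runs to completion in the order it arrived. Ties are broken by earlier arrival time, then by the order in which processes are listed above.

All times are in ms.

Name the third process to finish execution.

Gantt: | P0 0-3 | P2 3-6 | P4 6-8 | P5 8-15 | P1 15-21 | P3 21-23 |
Completion: P0=3  P1=21  P2=6  P3=23  P4=8  P5=15
Turnaround (C−A): P0=3  P1=19  P2=6  P3=19  P4=8  P5=15
Finish order: P0 → P2 → P4 → P5 → P1 → P3

P4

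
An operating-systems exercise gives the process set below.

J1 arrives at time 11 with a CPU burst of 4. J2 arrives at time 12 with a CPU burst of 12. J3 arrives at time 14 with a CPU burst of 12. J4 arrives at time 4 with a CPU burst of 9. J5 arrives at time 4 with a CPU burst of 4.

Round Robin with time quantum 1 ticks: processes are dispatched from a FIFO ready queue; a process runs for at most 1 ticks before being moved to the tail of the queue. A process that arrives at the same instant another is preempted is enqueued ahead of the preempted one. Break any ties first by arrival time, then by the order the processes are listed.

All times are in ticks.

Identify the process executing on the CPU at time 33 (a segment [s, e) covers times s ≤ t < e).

Schedule: | idle 0-4 | J4 4-5 | J5 5-6 | J4 6-7 | J5 7-8 | J4 8-9 | J5 9-10 | J4 10-11 | J5 11-12 | J1 12-13 | J4 13-14 | J2 14-15 | J1 15-16 | J3 16-17 | J4 17-18 | J2 18-19 | J1 19-20 | J3 20-21 | J4 21-22 | J2 22-23 | J1 23-24 | J3 24-25 | J4 25-26 | J2 26-27 | J3 27-28 | J4 28-29 | J2 29-30 | J3 30-31 | J2 31-32 | J3 32-33 | J2 33-34 | J3 34-35 | J2 35-36 | J3 36-37 | J2 37-38 | J3 38-39 | J2 39-40 | J3 40-41 | J2 41-42 | J3 42-43 | J2 43-44 | J3 44-45 |
Completion: J1=24  J2=44  J3=45  J4=29  J5=12

J2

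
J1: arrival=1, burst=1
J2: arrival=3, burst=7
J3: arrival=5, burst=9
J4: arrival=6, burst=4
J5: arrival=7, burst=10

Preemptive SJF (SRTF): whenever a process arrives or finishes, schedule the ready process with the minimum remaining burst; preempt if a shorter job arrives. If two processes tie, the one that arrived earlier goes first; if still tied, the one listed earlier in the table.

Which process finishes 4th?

Schedule: | idle 0-1 | J1 1-2 | idle 2-3 | J2 3-10 | J4 10-14 | J3 14-23 | J5 23-33 |
Completion: J1=2  J2=10  J3=23  J4=14  J5=33
Finish order: J1 → J2 → J4 → J3 → J5

J3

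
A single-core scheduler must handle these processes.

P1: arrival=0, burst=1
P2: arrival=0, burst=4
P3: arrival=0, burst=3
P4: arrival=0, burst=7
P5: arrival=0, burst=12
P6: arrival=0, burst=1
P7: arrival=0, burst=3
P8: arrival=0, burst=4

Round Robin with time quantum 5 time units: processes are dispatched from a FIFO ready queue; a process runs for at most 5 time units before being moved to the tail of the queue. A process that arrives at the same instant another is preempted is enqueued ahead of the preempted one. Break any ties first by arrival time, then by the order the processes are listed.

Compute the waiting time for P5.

Gantt: | P1 0-1 | P2 1-5 | P3 5-8 | P4 8-13 | P5 13-18 | P6 18-19 | P7 19-22 | P8 22-26 | P4 26-28 | P5 28-35 |
Completion: P1=1  P2=5  P3=8  P4=28  P5=35  P6=19  P7=22  P8=26
Turnaround (C−A): P1=1  P2=5  P3=8  P4=28  P5=35  P6=19  P7=22  P8=26
Waiting(P5) = turnaround − burst = 35 − 12 = 23

23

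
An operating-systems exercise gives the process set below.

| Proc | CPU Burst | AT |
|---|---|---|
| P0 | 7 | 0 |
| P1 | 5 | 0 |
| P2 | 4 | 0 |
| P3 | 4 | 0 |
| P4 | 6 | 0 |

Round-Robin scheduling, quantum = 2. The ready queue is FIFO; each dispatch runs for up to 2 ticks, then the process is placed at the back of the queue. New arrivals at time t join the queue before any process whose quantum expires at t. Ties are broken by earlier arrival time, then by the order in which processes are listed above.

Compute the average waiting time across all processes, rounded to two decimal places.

Schedule: | P0 0-2 | P1 2-4 | P2 4-6 | P3 6-8 | P4 8-10 | P0 10-12 | P1 12-14 | P2 14-16 | P3 16-18 | P4 18-20 | P0 20-22 | P1 22-23 | P4 23-25 | P0 25-26 |
Completion: P0=26  P1=23  P2=16  P3=18  P4=25
Turnaround (C−A): P0=26  P1=23  P2=16  P3=18  P4=25
Waiting times: P0=19, P1=18, P2=12, P3=14, P4=19
Average waiting = (19+18+12+14+19) / 5 = 82/5 = 16.40

16.40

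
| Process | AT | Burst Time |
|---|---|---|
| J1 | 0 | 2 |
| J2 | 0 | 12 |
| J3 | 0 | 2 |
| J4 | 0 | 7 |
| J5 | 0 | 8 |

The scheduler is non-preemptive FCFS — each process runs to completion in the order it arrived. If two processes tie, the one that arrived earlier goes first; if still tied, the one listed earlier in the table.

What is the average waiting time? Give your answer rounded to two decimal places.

11.00

Schedule: | J1 0-2 | J2 2-14 | J3 14-16 | J4 16-23 | J5 23-31 |
Completion: J1=2  J2=14  J3=16  J4=23  J5=31
Waiting times: J1=0, J2=2, J3=14, J4=16, J5=23
Average waiting = (0+2+14+16+23) / 5 = 55/5 = 11.00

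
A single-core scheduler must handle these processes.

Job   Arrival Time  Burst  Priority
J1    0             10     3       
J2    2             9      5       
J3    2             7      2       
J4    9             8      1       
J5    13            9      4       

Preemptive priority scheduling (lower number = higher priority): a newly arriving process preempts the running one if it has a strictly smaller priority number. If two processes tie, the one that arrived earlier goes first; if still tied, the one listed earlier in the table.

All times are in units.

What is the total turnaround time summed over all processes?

102

Timeline: | J1 0-2 | J3 2-9 | J4 9-17 | J1 17-25 | J5 25-34 | J2 34-43 |
Completion: J1=25  J2=43  J3=9  J4=17  J5=34
Turnaround (C−A): J1=25  J2=41  J3=7  J4=8  J5=21
Turnaround = completion − arrival: J1=25, J2=41, J3=7, J4=8, J5=21
Total turnaround = 25 + 41 + 7 + 8 + 21 = 102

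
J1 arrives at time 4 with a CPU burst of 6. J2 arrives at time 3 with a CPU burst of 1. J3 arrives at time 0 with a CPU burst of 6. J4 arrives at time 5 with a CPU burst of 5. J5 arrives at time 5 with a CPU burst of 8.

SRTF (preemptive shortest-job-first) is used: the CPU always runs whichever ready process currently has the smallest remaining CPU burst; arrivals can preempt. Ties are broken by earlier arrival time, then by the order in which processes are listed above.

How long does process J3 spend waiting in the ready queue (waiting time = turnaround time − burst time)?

1

Schedule: | J3 0-3 | J2 3-4 | J3 4-7 | J4 7-12 | J1 12-18 | J5 18-26 |
Completion: J1=18  J2=4  J3=7  J4=12  J5=26
Waiting(J3) = turnaround − burst = 7 − 6 = 1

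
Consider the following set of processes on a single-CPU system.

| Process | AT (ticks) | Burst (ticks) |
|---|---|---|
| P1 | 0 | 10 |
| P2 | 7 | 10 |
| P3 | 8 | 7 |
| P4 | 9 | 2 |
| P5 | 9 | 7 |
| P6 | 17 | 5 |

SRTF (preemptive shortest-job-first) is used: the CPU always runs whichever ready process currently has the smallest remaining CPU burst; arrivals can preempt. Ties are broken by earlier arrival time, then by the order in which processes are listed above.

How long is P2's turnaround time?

Gantt: | P1 0-10 | P4 10-12 | P3 12-19 | P6 19-24 | P5 24-31 | P2 31-41 |
Completion: P1=10  P2=41  P3=19  P4=12  P5=31  P6=24
Turnaround(P2) = completion − arrival = 41 − 7 = 34

34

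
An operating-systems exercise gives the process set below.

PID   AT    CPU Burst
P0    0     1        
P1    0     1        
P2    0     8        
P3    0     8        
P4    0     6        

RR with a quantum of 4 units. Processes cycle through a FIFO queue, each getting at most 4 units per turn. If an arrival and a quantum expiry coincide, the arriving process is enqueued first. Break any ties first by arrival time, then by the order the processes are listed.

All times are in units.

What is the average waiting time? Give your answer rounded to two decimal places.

8.60

Schedule: | P0 0-1 | P1 1-2 | P2 2-6 | P3 6-10 | P4 10-14 | P2 14-18 | P3 18-22 | P4 22-24 |
Completion: P0=1  P1=2  P2=18  P3=22  P4=24
Waiting times: P0=0, P1=1, P2=10, P3=14, P4=18
Average waiting = (0+1+10+14+18) / 5 = 43/5 = 8.60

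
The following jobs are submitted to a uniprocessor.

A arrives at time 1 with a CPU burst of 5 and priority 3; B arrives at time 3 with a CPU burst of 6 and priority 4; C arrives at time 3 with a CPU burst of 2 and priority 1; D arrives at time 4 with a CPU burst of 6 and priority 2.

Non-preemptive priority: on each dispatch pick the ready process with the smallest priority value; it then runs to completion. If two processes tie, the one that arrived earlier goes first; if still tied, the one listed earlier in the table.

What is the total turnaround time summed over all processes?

Timeline: | idle 0-1 | A 1-6 | C 6-8 | D 8-14 | B 14-20 |
Completion: A=6  B=20  C=8  D=14
Turnaround = completion − arrival: A=5, B=17, C=5, D=10
Total turnaround = 5 + 17 + 5 + 10 = 37

37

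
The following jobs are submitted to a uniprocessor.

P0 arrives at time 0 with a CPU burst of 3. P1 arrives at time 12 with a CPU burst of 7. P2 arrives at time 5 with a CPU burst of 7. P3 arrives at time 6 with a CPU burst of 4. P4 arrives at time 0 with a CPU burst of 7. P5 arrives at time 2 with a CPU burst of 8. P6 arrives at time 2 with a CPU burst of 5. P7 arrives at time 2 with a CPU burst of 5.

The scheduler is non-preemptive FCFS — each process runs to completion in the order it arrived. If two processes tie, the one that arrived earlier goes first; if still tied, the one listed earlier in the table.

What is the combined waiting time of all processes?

127

Schedule: | P0 0-3 | P4 3-10 | P5 10-18 | P6 18-23 | P7 23-28 | P2 28-35 | P3 35-39 | P1 39-46 |
Completion: P0=3  P1=46  P2=35  P3=39  P4=10  P5=18  P6=23  P7=28
Waiting = turnaround − burst: P0=0, P1=27, P2=23, P3=29, P4=3, P5=8, P6=16, P7=21
Total waiting = 0 + 27 + 23 + 29 + 3 + 8 + 16 + 21 = 127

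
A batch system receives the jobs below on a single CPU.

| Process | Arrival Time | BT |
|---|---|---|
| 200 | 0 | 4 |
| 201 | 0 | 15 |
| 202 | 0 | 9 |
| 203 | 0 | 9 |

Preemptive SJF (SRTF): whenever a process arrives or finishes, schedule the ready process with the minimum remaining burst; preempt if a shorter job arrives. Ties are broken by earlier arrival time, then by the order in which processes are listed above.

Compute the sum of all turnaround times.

Timeline: | 200 0-4 | 202 4-13 | 203 13-22 | 201 22-37 |
Completion: 200=4  201=37  202=13  203=22
Turnaround (C−A): 200=4  201=37  202=13  203=22
Turnaround = completion − arrival: 200=4, 201=37, 202=13, 203=22
Total turnaround = 4 + 37 + 13 + 22 = 76

76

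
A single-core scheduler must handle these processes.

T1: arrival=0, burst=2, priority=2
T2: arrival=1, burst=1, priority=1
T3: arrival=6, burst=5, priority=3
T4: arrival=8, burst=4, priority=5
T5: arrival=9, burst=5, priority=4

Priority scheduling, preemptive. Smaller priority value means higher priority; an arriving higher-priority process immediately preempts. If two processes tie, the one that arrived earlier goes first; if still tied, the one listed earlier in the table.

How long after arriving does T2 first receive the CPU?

Timeline: | T1 0-1 | T2 1-2 | T1 2-3 | idle 3-6 | T3 6-11 | T5 11-16 | T4 16-20 |
Completion: T1=3  T2=2  T3=11  T4=20  T5=16
Turnaround (C−A): T1=3  T2=1  T3=5  T4=12  T5=7
Response(T2) = first start − arrival = 1 − 1 = 0

0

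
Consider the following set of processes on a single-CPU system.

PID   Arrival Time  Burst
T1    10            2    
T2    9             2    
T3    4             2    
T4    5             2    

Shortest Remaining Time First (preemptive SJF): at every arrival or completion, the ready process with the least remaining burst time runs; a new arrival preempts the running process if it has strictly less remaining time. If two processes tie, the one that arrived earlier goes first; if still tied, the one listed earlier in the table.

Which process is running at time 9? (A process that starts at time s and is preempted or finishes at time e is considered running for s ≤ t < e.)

Gantt: | idle 0-4 | T3 4-6 | T4 6-8 | idle 8-9 | T2 9-11 | T1 11-13 |
Completion: T1=13  T2=11  T3=6  T4=8
Turnaround (C−A): T1=3  T2=2  T3=2  T4=3

T2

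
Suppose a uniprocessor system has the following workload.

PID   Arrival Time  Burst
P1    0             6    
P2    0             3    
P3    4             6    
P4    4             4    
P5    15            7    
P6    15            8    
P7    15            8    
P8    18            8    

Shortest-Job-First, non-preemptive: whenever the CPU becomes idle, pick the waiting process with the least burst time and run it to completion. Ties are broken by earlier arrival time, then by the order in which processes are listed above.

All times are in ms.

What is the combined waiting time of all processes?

75

Timeline: | P2 0-3 | P1 3-9 | P4 9-13 | P3 13-19 | P5 19-26 | P6 26-34 | P7 34-42 | P8 42-50 |
Completion: P1=9  P2=3  P3=19  P4=13  P5=26  P6=34  P7=42  P8=50
Turnaround (C−A): P1=9  P2=3  P3=15  P4=9  P5=11  P6=19  P7=27  P8=32
Waiting = turnaround − burst: P1=3, P2=0, P3=9, P4=5, P5=4, P6=11, P7=19, P8=24
Total waiting = 3 + 0 + 9 + 5 + 4 + 11 + 19 + 24 = 75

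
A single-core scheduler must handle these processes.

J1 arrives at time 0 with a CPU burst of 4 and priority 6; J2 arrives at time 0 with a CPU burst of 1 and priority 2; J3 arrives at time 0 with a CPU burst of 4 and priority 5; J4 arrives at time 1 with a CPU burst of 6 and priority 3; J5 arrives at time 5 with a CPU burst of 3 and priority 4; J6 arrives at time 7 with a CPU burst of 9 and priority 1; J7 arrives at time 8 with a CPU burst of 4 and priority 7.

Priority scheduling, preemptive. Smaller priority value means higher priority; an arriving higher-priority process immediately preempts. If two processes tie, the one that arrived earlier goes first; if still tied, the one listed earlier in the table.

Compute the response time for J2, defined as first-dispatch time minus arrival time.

Schedule: | J2 0-1 | J4 1-7 | J6 7-16 | J5 16-19 | J3 19-23 | J1 23-27 | J7 27-31 |
Completion: J1=27  J2=1  J3=23  J4=7  J5=19  J6=16  J7=31
Response(J2) = first start − arrival = 0 − 0 = 0

0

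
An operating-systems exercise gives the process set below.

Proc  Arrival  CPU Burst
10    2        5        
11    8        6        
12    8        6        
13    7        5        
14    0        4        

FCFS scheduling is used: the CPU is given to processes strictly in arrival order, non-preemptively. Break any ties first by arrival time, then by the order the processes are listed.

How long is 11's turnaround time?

Timeline: | 14 0-4 | 10 4-9 | 13 9-14 | 11 14-20 | 12 20-26 |
Completion: 10=9  11=20  12=26  13=14  14=4
Turnaround (C−A): 10=7  11=12  12=18  13=7  14=4
Turnaround(11) = completion − arrival = 20 − 8 = 12

12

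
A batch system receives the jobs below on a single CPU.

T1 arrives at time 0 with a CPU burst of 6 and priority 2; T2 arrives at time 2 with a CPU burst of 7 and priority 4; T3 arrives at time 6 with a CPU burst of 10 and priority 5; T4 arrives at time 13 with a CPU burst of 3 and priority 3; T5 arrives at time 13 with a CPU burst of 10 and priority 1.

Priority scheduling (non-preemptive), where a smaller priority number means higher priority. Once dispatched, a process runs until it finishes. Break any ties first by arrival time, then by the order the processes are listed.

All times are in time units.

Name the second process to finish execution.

T2

Timeline: | T1 0-6 | T2 6-13 | T5 13-23 | T4 23-26 | T3 26-36 |
Completion: T1=6  T2=13  T3=36  T4=26  T5=23
Turnaround (C−A): T1=6  T2=11  T3=30  T4=13  T5=10
Finish order: T1 → T2 → T5 → T4 → T3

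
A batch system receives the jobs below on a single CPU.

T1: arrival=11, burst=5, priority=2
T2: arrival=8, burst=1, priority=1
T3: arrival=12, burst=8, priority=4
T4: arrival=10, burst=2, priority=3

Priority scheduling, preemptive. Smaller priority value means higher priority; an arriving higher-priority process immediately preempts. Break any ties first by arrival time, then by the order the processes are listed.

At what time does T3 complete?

25

Schedule: | idle 0-8 | T2 8-9 | idle 9-10 | T4 10-11 | T1 11-16 | T4 16-17 | T3 17-25 |
Completion: T1=16  T2=9  T3=25  T4=17
Turnaround (C−A): T1=5  T2=1  T3=13  T4=7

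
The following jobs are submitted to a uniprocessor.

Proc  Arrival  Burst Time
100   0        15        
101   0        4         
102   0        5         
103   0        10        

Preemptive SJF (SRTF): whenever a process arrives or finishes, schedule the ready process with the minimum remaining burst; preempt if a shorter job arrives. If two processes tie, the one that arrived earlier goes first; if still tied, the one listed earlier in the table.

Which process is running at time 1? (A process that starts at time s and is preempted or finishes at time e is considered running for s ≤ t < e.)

Schedule: | 101 0-4 | 102 4-9 | 103 9-19 | 100 19-34 |
Completion: 100=34  101=4  102=9  103=19
Turnaround (C−A): 100=34  101=4  102=9  103=19

101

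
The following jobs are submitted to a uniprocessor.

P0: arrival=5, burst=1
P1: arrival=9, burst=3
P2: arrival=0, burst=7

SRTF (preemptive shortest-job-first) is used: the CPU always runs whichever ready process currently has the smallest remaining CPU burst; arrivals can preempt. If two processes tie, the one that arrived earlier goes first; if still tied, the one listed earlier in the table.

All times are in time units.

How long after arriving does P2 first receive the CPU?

Schedule: | P2 0-5 | P0 5-6 | P2 6-8 | idle 8-9 | P1 9-12 |
Completion: P0=6  P1=12  P2=8
Turnaround (C−A): P0=1  P1=3  P2=8
Response(P2) = first start − arrival = 0 − 0 = 0

0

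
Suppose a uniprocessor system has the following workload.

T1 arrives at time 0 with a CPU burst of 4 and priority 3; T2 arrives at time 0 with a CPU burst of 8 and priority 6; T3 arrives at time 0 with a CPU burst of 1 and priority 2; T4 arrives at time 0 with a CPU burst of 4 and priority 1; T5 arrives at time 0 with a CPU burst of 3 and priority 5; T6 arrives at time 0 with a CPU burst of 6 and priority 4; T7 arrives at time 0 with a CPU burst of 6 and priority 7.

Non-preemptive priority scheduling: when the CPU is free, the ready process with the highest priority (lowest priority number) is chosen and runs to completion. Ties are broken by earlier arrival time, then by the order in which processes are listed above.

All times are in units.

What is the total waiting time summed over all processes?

Gantt: | T4 0-4 | T3 4-5 | T1 5-9 | T6 9-15 | T5 15-18 | T2 18-26 | T7 26-32 |
Completion: T1=9  T2=26  T3=5  T4=4  T5=18  T6=15  T7=32
Turnaround (C−A): T1=9  T2=26  T3=5  T4=4  T5=18  T6=15  T7=32
Waiting = turnaround − burst: T1=5, T2=18, T3=4, T4=0, T5=15, T6=9, T7=26
Total waiting = 5 + 18 + 4 + 0 + 15 + 9 + 26 = 77

77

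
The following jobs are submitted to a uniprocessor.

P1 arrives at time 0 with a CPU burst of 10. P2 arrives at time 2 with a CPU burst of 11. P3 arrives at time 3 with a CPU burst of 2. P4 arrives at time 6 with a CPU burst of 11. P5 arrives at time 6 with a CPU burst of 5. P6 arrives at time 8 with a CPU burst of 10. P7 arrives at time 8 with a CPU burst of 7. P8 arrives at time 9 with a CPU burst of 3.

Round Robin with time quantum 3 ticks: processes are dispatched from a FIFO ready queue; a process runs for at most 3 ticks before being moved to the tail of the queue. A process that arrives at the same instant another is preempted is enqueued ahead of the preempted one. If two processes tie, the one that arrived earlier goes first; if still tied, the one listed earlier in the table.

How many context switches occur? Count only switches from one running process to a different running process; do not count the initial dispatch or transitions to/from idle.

Schedule: | P1 0-3 | P2 3-6 | P3 6-8 | P1 8-11 | P4 11-14 | P5 14-17 | P2 17-20 | P6 20-23 | P7 23-26 | P8 26-29 | P1 29-32 | P4 32-35 | P5 35-37 | P2 37-40 | P6 40-43 | P7 43-46 | P1 46-47 | P4 47-50 | P2 50-52 | P6 52-55 | P7 55-56 | P4 56-58 | P6 58-59 |
Completion: P1=47  P2=52  P3=8  P4=58  P5=37  P6=59  P7=56  P8=29

22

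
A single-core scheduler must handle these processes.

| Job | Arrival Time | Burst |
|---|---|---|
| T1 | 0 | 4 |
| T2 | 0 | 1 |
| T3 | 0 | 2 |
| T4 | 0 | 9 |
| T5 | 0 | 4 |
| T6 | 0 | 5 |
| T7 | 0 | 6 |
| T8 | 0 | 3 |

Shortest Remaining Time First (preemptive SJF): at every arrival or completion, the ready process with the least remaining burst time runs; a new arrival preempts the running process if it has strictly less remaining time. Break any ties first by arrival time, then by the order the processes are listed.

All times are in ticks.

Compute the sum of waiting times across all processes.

Gantt: | T2 0-1 | T3 1-3 | T8 3-6 | T1 6-10 | T5 10-14 | T6 14-19 | T7 19-25 | T4 25-34 |
Completion: T1=10  T2=1  T3=3  T4=34  T5=14  T6=19  T7=25  T8=6
Turnaround (C−A): T1=10  T2=1  T3=3  T4=34  T5=14  T6=19  T7=25  T8=6
Waiting = turnaround − burst: T1=6, T2=0, T3=1, T4=25, T5=10, T6=14, T7=19, T8=3
Total waiting = 6 + 0 + 1 + 25 + 10 + 14 + 19 + 3 = 78

78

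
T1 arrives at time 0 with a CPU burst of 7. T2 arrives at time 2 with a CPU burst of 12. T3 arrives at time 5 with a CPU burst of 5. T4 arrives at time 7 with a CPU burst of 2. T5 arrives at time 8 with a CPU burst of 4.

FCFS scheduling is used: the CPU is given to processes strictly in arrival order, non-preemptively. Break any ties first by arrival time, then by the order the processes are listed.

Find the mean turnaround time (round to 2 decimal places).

Gantt: | T1 0-7 | T2 7-19 | T3 19-24 | T4 24-26 | T5 26-30 |
Completion: T1=7  T2=19  T3=24  T4=26  T5=30
Turnaround times: T1=7, T2=17, T3=19, T4=19, T5=22
Average turnaround = (7+17+19+19+22) / 5 = 84/5 = 16.80

16.80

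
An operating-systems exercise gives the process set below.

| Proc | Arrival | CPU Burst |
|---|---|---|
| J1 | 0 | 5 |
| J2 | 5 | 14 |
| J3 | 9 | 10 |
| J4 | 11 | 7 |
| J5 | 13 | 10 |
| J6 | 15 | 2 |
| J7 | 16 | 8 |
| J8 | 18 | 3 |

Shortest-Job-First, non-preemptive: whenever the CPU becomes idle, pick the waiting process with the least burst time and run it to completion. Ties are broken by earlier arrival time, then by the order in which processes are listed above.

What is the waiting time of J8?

3

Gantt: | J1 0-5 | J2 5-19 | J6 19-21 | J8 21-24 | J4 24-31 | J7 31-39 | J3 39-49 | J5 49-59 |
Completion: J1=5  J2=19  J3=49  J4=31  J5=59  J6=21  J7=39  J8=24
Turnaround (C−A): J1=5  J2=14  J3=40  J4=20  J5=46  J6=6  J7=23  J8=6
Waiting(J8) = turnaround − burst = 6 − 3 = 3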